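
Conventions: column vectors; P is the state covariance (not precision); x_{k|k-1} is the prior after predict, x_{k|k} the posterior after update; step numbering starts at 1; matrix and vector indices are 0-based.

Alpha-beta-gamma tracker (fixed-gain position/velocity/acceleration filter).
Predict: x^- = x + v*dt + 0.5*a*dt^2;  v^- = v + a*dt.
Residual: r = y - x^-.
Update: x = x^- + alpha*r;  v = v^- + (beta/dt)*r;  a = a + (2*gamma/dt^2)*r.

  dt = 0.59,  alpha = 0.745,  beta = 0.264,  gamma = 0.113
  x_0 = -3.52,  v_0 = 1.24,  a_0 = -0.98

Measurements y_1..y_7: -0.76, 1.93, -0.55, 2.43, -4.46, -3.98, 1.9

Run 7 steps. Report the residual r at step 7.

resid = 9.5174

step 1: x_pred=-2.9590  r=2.1990  x^+=-1.3207  v^+=1.6457  a^+=0.4477
step 2: x_pred=-0.2718  r=2.2018  x^+=1.3685  v^+=2.8951  a^+=1.8772
step 3: x_pred=3.4034  r=-3.9534  x^+=0.4581  v^+=2.2337  a^+=-0.6895
step 4: x_pred=1.6560  r=0.7740  x^+=2.2326  v^+=2.1732  a^+=-0.1870
step 5: x_pred=3.4823  r=-7.9423  x^+=-2.4347  v^+=-1.4909  a^+=-5.3434
step 6: x_pred=-4.2444  r=0.2644  x^+=-4.0474  v^+=-4.5252  a^+=-5.1717
step 7: x_pred=-7.6174  r=9.5174  x^+=-0.5269  v^+=-3.3179  a^+=1.0074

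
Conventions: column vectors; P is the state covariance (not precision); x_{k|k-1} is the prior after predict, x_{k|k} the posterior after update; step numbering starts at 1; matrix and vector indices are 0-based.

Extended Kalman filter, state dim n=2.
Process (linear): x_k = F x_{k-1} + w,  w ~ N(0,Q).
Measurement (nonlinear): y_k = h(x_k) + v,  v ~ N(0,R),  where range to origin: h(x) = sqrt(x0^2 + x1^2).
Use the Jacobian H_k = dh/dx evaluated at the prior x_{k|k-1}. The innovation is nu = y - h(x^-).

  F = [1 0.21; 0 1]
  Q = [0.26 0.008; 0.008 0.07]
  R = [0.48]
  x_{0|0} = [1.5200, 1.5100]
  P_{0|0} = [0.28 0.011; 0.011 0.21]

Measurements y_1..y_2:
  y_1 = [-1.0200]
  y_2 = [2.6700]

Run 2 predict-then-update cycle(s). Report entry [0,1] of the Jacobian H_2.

step 1: x^-=[1.8371, 1.5100]  P^-=[0.5539 0.0631; 0.0631 0.2800]  H_jac=[0.7725 0.6350]  S=[0.9854]  K=[0.4749; 0.2299]  nu=[-3.3980]  x^+=[0.2233, 0.7288]  P^+=[0.3316 -0.0445; -0.0445 0.2279]
step 2: x^-=[0.3764, 0.7288]  P^-=[0.5830 0.0114; 0.0114 0.2979]  H_jac=[0.4589 0.8885]  S=[0.8472]  K=[0.3277; 0.3186]  nu=[1.8498]  x^+=[0.9826, 1.3181]  P^+=[0.4920 -0.0771; -0.0771 0.2119]

H_jac[0,1] = 0.8885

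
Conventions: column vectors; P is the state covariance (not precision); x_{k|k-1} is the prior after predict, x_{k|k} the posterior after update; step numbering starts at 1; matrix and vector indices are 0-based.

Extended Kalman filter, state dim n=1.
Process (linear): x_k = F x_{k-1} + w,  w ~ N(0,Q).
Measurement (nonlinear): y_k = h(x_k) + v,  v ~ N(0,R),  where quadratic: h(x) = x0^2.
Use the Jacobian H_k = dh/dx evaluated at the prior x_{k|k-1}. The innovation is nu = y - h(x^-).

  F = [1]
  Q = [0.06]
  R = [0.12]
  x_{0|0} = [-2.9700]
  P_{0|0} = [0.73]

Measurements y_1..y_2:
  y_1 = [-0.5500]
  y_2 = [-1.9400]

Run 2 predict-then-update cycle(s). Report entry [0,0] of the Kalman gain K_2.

step 1: x^-=[-2.9700]  P^-=[0.7900]  H_jac=[-5.9400]  S=[27.9940]  K=[-0.1676]  nu=[-9.3709]  x^+=[-1.3992]  P^+=[0.0034]
step 2: x^-=[-1.3992]  P^-=[0.0634]  H_jac=[-2.7983]  S=[0.6164]  K=[-0.2878]  nu=[-3.8977]  x^+=[-0.2775]  P^+=[0.0123]

K[0,0] = -0.2878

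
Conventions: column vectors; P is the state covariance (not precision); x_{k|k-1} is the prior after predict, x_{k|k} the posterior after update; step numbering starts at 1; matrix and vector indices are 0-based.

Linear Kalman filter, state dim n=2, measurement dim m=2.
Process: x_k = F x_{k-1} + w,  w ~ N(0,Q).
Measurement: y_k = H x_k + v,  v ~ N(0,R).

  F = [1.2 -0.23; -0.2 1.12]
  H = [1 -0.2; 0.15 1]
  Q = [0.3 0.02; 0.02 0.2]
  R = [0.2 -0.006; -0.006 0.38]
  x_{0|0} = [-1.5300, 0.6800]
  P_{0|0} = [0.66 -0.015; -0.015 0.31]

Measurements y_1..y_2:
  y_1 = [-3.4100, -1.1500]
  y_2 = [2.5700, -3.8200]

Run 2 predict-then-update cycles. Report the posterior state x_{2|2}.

step 1: x^-=[-1.9924, 1.0676]  P^-=[1.2751 -0.2391; -0.2391 0.6220]  S=[1.5956 -0.1711; -0.1711 0.9589]  K=[0.8398 0.0999; -0.1655 0.5817]  nu=[-1.2041, -1.9187]  x^+=[-3.1953, 0.1507]  P^+=[0.1689 0.0076; 0.0076 0.2209]
step 2: x^-=[-3.8690, 0.8078]  P^-=[0.5507 -0.0669; -0.0669 0.4804]  S=[0.7966 -0.0844; -0.0844 0.8528]  K=[0.7175 0.0894; -0.1477 0.5370]  nu=[6.6006, -4.0475]  x^+=[0.5050, -2.3406]  P^+=[0.1446 0.0080; 0.0080 0.2038]

x_post = [0.5050, -2.3406]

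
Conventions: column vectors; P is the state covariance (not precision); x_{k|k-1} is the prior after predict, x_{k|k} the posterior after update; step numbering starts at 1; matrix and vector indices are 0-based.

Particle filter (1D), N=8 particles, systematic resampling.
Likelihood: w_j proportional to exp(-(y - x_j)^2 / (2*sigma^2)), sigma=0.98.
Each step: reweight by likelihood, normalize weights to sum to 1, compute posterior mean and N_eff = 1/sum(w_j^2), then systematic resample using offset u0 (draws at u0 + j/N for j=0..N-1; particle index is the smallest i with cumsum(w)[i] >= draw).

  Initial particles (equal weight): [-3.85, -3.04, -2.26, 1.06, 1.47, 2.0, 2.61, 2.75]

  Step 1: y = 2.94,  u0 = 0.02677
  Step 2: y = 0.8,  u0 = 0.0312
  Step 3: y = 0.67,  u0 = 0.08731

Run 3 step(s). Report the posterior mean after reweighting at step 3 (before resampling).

post_mean = 1.3464

step 1: w=[0.0000, 0.0000, 0.0000, 0.0522, 0.1068, 0.2076, 0.3107, 0.3227]  mean=2.3259  Neff=3.8774  idx=[3, 4, 5, 6, 6, 6, 7, 7]
step 2: w=[0.3165, 0.2595, 0.1549, 0.0595, 0.0595, 0.0595, 0.0453, 0.0453]  mean=1.7419  Neff=4.8498  idx=[0, 0, 0, 1, 1, 2, 3, 5]
step 3: w=[0.1891, 0.1891, 0.1891, 0.1467, 0.1467, 0.0815, 0.0289, 0.0289]  mean=1.3464  Neff=6.3028  idx=[0, 1, 1, 2, 3, 3, 4, 6]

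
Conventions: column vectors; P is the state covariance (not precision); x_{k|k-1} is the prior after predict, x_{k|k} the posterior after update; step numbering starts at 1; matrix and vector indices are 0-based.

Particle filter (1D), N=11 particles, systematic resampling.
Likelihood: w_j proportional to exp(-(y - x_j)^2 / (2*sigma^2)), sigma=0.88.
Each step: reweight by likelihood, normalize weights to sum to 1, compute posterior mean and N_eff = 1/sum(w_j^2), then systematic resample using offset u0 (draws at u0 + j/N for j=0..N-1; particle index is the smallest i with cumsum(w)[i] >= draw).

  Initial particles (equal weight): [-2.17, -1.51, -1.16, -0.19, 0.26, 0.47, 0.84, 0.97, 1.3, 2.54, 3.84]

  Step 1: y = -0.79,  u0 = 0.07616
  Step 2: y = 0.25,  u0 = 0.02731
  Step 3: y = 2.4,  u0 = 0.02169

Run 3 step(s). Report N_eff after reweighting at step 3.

step 1: w=[0.0742, 0.1816, 0.2323, 0.2011, 0.1245, 0.0910, 0.0456, 0.0343, 0.0151, 0.0002, 0.0000]  mean=-0.5758  Neff=6.2441  idx=[1, 1, 2, 2, 2, 3, 3, 4, 4, 5, 8]
step 2: w=[0.0214, 0.0214, 0.0438, 0.0438, 0.0438, 0.1395, 0.1395, 0.1581, 0.1581, 0.1532, 0.0776]  mean=-0.0150  Neff=7.9980  idx=[1, 3, 5, 5, 6, 7, 7, 8, 8, 9, 10]
step 3: w=[0.0001, 0.0004, 0.0165, 0.0165, 0.0165, 0.0653, 0.0653, 0.0653, 0.0653, 0.1134, 0.5753]  mean=0.8592  Neff=2.7645  idx=[3, 5, 7, 8, 9, 10, 10, 10, 10, 10, 10]

N_eff = 2.7645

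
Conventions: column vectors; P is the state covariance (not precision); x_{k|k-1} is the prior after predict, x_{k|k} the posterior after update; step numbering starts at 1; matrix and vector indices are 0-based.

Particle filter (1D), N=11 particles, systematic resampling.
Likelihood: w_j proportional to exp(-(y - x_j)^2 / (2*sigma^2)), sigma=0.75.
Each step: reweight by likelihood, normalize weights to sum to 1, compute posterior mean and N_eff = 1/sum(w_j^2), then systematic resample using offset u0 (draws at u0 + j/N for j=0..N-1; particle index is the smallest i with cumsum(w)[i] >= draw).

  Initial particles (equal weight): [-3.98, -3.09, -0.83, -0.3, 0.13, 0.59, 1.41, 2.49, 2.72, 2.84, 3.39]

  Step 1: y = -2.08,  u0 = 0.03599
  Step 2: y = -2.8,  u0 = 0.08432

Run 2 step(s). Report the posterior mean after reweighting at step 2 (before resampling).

post_mean = -3.0822

step 1: w=[0.0526, 0.5257, 0.3246, 0.0779, 0.0169, 0.0023, 0.0000, 0.0000, 0.0000, 0.0000, 0.0000]  mean=-2.1228  Neff=2.5588  idx=[0, 1, 1, 1, 1, 1, 2, 2, 2, 2, 3]
step 2: w=[0.0573, 0.1834, 0.1834, 0.1834, 0.1834, 0.1834, 0.0063, 0.0063, 0.0063, 0.0063, 0.0008]  mean=-3.0822  Neff=5.8290  idx=[1, 1, 2, 2, 3, 3, 4, 4, 5, 5, 9]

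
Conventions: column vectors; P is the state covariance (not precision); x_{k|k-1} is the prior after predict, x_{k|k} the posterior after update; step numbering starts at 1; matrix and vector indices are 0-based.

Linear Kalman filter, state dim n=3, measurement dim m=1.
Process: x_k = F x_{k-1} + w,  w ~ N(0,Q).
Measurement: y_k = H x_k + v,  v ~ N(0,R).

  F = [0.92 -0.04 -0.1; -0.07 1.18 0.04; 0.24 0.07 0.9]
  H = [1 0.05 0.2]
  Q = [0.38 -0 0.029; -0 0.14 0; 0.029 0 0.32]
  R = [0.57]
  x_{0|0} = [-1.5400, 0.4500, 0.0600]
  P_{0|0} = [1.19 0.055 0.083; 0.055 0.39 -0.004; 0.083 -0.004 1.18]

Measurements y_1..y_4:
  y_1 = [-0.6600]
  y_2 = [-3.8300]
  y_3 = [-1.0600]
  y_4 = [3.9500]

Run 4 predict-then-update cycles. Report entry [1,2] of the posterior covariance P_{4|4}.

step 1: x^-=[-1.4408, 0.6412, -0.2841]  P^-=[1.3803 -0.0358 0.2544; -0.0358 0.6808 0.0613; 0.2544 0.0613 1.3835]  S=[2.1067]  K=[0.6785; 0.0050; 0.2535]  nu=[0.8056]  x^+=[-0.8942, 0.6452, -0.0799]  P^+=[0.4105 -0.0429 -0.1080; -0.0429 0.6808 0.0587; -0.1080 0.0587 1.2480]
step 2: x^-=[-0.8405, 0.8208, -0.2413]  P^-=[0.7645 -0.1220 -0.0863; -0.1220 1.1052 0.1505; -0.0863 0.1505 1.3172]  S=[1.3462]  K=[0.5505; -0.0272; 0.1372]  nu=[-2.9822]  x^+=[-2.4823, 0.9020, -0.6504]  P^+=[0.3565 -0.1018 -0.1880; -0.1018 1.1042 0.1556; -0.1880 0.1556 1.2918]
step 3: x^-=[-2.2548, 1.2121, -1.1179]  P^-=[0.7397 -0.2179 -0.1750; -0.2179 1.7138 0.2791; -0.1750 0.2791 1.3273]  S=[1.2809]  K=[0.5417; -0.0597; 0.0815]  nu=[1.3578]  x^+=[-1.5193, 1.1311, -1.0073]  P^+=[0.3639 -0.1765 -0.2316; -0.1765 1.7092 0.2853; -0.2316 0.2853 1.3188]
step 4: x^-=[-1.3423, 1.4007, -1.1920]  P^-=[0.7618 -0.3458 -0.2223; -0.3458 2.5812 0.4496; -0.2223 0.4496 1.3475]  S=[1.2777]  K=[0.5479; -0.0993; 0.0546]  nu=[5.4606]  x^+=[1.6498, 0.8587, -0.8940]  P^+=[0.3782 -0.2763 -0.2605; -0.2763 2.5686 0.4565; -0.2605 0.4565 1.3437]

P_post[1,2] = 0.4565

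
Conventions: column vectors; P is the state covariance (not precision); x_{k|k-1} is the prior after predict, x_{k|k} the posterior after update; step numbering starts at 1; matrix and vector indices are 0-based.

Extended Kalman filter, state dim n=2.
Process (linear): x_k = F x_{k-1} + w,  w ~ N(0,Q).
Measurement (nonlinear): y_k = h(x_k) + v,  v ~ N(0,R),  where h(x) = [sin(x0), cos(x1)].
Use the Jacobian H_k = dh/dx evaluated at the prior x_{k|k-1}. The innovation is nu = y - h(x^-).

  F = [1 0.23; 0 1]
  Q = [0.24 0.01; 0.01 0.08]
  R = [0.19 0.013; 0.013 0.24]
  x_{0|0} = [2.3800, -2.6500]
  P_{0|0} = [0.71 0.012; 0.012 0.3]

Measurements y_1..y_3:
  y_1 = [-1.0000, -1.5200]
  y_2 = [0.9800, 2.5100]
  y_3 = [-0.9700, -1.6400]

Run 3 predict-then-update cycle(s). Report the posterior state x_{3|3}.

step 1: x^-=[1.7705, -2.6500]  P^-=[0.9714 0.0910; 0.0910 0.3800]  H_jac=[-0.1984 0.0000; 0.0000 0.4720]  S=[0.2282 0.0045; 0.0045 0.3247]  K=[-0.8472 0.1440; -0.0900 0.5537]  nu=[-1.9801, -0.6384]  x^+=[3.3561, -2.8254]  P^+=[0.8020 0.0499; 0.0499 0.2791]
step 2: x^-=[2.7062, -2.8254]  P^-=[1.0797 0.1241; 0.1241 0.3591]  H_jac=[-0.9067 0.0000; 0.0000 0.3110]  S=[1.0776 -0.0220; -0.0220 0.2747]  K=[-0.9070 0.0679; -0.0963 0.3987]  nu=[0.5583, 3.4604]  x^+=[2.4347, -1.4993]  P^+=[0.1891 0.0145; 0.0145 0.3037]
step 3: x^-=[2.0899, -1.4993]  P^-=[0.4518 0.0943; 0.0943 0.3837]  H_jac=[-0.4961 0.0000; 0.0000 0.9974]  S=[0.3012 -0.0337; -0.0337 0.6217]  K=[-0.7317 0.1117; -0.0871 0.6108]  nu=[-1.8383, -1.7115]  x^+=[3.2437, -2.3847]  P^+=[0.2773 0.0173; 0.0173 0.1458]

x_post = [3.2437, -2.3847]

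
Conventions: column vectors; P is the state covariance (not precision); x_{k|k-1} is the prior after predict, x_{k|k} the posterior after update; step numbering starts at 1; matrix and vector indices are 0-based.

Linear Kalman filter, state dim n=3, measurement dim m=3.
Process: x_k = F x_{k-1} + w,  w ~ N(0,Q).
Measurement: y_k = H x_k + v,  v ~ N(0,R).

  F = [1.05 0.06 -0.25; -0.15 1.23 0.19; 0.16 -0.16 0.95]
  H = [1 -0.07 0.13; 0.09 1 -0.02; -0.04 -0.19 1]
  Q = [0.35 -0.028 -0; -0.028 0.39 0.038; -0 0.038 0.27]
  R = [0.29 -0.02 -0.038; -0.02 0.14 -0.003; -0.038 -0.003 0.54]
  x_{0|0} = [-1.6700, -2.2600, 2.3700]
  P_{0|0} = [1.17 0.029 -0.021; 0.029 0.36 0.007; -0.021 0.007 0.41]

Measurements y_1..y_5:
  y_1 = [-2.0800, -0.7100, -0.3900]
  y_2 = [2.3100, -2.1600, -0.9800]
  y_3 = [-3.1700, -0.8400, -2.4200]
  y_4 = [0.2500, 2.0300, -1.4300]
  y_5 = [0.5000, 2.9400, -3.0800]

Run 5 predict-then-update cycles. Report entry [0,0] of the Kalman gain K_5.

step 1: x^-=[-2.4816, -2.0790, 2.3459]  P^-=[1.6813 -0.1750 0.0717; -0.1750 0.9695 0.0298; 0.0717 0.0298 0.6692]  S=[2.0300 -0.1089 0.0959; -0.1089 1.0905 -0.1602; 0.0959 -0.1602 1.2272]  K=[0.8432 0.0571 -0.0277; -0.0712 0.8668 -0.0014; 0.0570 0.1072 0.5479]  nu=[-0.0489, 1.6393, -3.2302]  x^+=[-2.3397, -0.6501, 0.7490]  P^+=[0.2478 -0.0320 -0.0433; -0.0320 0.1261 0.0220; -0.0433 0.0220 0.2958]
step 2: x^-=[-2.6830, -0.3064, 0.4412]  P^-=[0.6603 -0.1296 -0.0641; -0.1296 0.6216 0.0835; -0.0641 0.0835 0.5283]  S=[0.9622 -0.1227 -0.0349; -0.1227 0.7407 -0.0486; -0.0349 -0.0486 1.0632]  K=[0.6879 0.0185 -0.0386; -0.0649 0.8109 0.0073; 0.0329 0.1284 0.4913]  nu=[4.9141, -1.6033, -1.5867]  x^+=[0.7292, -1.9372, -0.3828]  P^+=[0.2043 -0.0303 -0.0446; -0.0303 0.1180 0.0252; -0.0446 0.0252 0.2667]
step 3: x^-=[0.7452, -2.5648, 0.0629]  P^-=[0.6112 -0.1211 -0.0656; -0.1211 0.6083 0.0850; -0.0656 0.0850 0.4993]  S=[0.9109 -0.1175 -0.0401; -0.1175 0.7285 -0.0445; -0.0401 -0.0445 1.0333]  K=[0.6714 0.0170 -0.0381; -0.0630 0.8080 0.0074; 0.0303 0.1289 0.4768]  nu=[-4.1029, 1.6590, -2.9404]  x^+=[-1.8691, -0.9877, -1.2496]  P^+=[0.1994 -0.0298 -0.0438; -0.0298 0.1175 0.0251; -0.0438 0.0251 0.2590]
step 4: x^-=[-1.7094, -1.1719, -1.3282]  P^-=[0.6050 -0.1190 -0.0639; -0.1190 0.6069 0.0838; -0.0639 0.0838 0.4924]  S=[0.9048 -0.1160 -0.0394; -0.1160 0.7274 -0.0453; -0.0394 -0.0453 1.0267]  K=[0.6693 0.0174 -0.0374; -0.0626 0.8077 0.0071; 0.0306 0.1280 0.4734]  nu=[2.0500, 3.3292, -0.3929]  x^+=[-0.2647, 1.3861, -1.0251]  P^+=[0.1987 -0.0296 -0.0433; -0.0296 0.1175 0.0249; -0.0433 0.0249 0.2571]
step 5: x^-=[0.0616, 1.5498, -1.2380]  P^-=[0.6039 -0.1184 -0.0632; -0.1184 0.6065 0.0832; -0.0632 0.0832 0.4909]  S=[0.9038 -0.1156 -0.0388; -0.1156 0.7272 -0.0457; -0.0388 -0.0457 1.0254]  K=[0.6689 0.0176 -0.0371; -0.0624 0.8076 0.0070; 0.0309 0.1277 0.4726]  nu=[0.7079, 1.3599, -1.5451]  x^+=[0.6164, 2.5931, -1.7727]  P^+=[0.1986 -0.0295 -0.0432; -0.0295 0.1175 0.0249; -0.0432 0.0249 0.2567]

K[0,0] = 0.6689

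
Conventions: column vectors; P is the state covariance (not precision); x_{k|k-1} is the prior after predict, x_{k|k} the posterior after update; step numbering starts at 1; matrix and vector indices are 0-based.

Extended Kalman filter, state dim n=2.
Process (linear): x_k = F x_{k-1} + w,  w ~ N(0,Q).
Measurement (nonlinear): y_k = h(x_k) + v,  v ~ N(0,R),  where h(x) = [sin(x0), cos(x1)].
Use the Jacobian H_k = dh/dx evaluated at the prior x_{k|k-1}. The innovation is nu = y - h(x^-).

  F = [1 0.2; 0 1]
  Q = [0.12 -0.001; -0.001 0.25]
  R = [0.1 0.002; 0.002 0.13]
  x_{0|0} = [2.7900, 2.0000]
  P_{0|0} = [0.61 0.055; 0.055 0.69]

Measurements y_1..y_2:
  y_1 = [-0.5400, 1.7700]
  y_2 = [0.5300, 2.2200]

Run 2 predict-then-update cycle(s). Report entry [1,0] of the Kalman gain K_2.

step 1: x^-=[3.1900, 2.0000]  P^-=[0.7796 0.1920; 0.1920 0.9400]  H_jac=[-0.9988 0.0000; 0.0000 -0.9093]  S=[0.8778 0.1764; 0.1764 0.9072]  K=[-0.8829 -0.0208; -0.0303 -0.9363]  nu=[-0.4916, 2.1861]  x^+=[3.5786, -0.0319]  P^+=[0.0884 0.0049; 0.0049 0.1339]
step 2: x^-=[3.5723, -0.0319]  P^-=[0.2158 0.0307; 0.0307 0.3839]  H_jac=[-0.9087 0.0000; 0.0000 0.0319]  S=[0.2782 0.0011; 0.0011 0.1304]  K=[-0.7049 0.0135; -0.1007 0.0947]  nu=[0.9475, 1.2205]  x^+=[2.9209, -0.0116]  P^+=[0.0775 0.0109; 0.0109 0.3800]

K[1,0] = -0.1007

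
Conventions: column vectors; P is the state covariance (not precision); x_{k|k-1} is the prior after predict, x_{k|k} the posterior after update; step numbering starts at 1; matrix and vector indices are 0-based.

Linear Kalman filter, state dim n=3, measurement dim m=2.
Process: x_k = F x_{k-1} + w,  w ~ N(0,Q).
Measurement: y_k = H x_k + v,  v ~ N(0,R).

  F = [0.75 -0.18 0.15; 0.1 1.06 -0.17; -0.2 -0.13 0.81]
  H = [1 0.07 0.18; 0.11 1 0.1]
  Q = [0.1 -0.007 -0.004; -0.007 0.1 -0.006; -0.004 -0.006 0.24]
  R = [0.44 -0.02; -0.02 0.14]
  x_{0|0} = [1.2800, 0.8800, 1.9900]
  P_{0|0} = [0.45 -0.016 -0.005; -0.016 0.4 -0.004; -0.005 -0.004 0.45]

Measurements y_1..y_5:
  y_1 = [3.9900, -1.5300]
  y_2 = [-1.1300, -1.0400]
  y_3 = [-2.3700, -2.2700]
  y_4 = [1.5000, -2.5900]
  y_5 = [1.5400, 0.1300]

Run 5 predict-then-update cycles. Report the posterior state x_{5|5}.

x_post = [1.1282, -1.0091, 0.0950]

step 1: x^-=[1.1001, 0.7225, 1.2415]  P^-=[0.3796 -0.0737 -0.0087; -0.0737 0.5652 -0.1326; -0.0087 -0.1326 0.5616]  S=[0.8238 -0.0286; -0.0286 0.6725]  K=[0.4516 -0.0295; -0.0423 0.8069; 0.0970 -0.1109]  nu=[2.6159, -2.4977]  x^+=[2.3552, -1.4035, 1.7724]  P^+=[0.2102 -0.0314 -0.0485; -0.0314 0.1239 -0.0666; -0.0485 -0.0666 0.5450]
step 2: x^-=[2.2849, -1.5535, 1.1470]  P^-=[0.2357 -0.0604 0.0185; -0.0604 0.2761 -0.1595; 0.0185 -0.1595 0.6362]  S=[0.6919 -0.0517; -0.0517 0.3805]  K=[0.3364 -0.0399; -0.0515 0.6592; 0.1593 -0.2250]  nu=[-3.5126, 0.1474]  x^+=[1.0973, -1.2753, 0.5543]  P^+=[0.1554 -0.0268 -0.0262; -0.0268 0.1054 -0.0914; -0.0262 -0.0914 0.5957]
step 3: x^-=[1.1357, -1.3363, 0.3953]  P^-=[0.2105 -0.0658 0.0491; -0.0658 0.2653 -0.1831; 0.0491 -0.1831 0.6652]  S=[0.6772 -0.0610; -0.0610 0.3645]  K=[0.3125 -0.0513; -0.0601 0.6478; 0.2060 -0.2706]  nu=[-3.4833, -1.0982]  x^+=[0.1036, -1.8383, -0.0253]  P^+=[0.1415 -0.0285 -0.0053; -0.0285 0.1052 -0.1017; -0.0053 -0.1017 0.6029]
step 4: x^-=[0.4048, -1.9339, 0.1978]  P^-=[0.2085 -0.0726 0.0660; -0.0726 0.2678 -0.1901; 0.0660 -0.1901 0.6647]  S=[0.6802 -0.0672; -0.0672 0.3645]  K=[0.3105 -0.0610; -0.0655 0.6487; 0.2259 -0.2777]  nu=[1.1950, -0.7204]  x^+=[0.8198, -2.4795, 0.6678]  P^+=[0.1390 -0.0306 0.0054; -0.0306 0.1058 -0.1033; 0.0054 -0.1033 0.5934]
step 5: x^-=[1.1614, -2.6598, 0.6993]  P^-=[0.2100 -0.0759 0.0718; -0.0759 0.2680 -0.1886; 0.0718 -0.1886 0.6551]  S=[0.6830 -0.0694; -0.0694 0.3643]  K=[0.3120 -0.0656; -0.0674 0.6482; 0.2307 -0.2722]  nu=[0.4390, 2.5921]  x^+=[1.1282, -1.0091, 0.0950]  P^+=[0.1391 -0.0316 0.0092; -0.0316 0.1058 -0.1020; 0.0092 -0.1020 0.5831]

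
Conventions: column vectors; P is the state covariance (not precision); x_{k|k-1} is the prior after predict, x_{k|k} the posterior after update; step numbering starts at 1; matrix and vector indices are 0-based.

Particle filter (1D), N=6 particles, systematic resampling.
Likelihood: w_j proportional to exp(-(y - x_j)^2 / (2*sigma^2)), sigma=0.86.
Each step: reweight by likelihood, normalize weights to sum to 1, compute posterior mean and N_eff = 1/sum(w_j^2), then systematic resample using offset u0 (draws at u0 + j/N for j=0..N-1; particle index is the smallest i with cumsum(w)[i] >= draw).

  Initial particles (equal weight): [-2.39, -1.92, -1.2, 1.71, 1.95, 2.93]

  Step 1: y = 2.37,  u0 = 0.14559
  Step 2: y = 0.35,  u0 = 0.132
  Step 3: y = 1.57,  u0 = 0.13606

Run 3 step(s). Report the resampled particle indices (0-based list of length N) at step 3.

resampled_idx = [0, 1, 2, 3, 4, 5]

step 1: w=[0.0000, 0.0000, 0.0001, 0.3051, 0.3635, 0.3313]  mean=2.2012  Neff=2.9851  idx=[3, 4, 4, 4, 5, 5]
step 2: w=[0.3409, 0.2109, 0.2109, 0.2109, 0.0132, 0.0132]  mean=1.8941  Neff=4.0003  idx=[0, 0, 1, 2, 3, 3]
step 3: w=[0.1762, 0.1762, 0.1619, 0.1619, 0.1619, 0.1619]  mean=1.8654  Neff=5.9903  idx=[0, 1, 2, 3, 4, 5]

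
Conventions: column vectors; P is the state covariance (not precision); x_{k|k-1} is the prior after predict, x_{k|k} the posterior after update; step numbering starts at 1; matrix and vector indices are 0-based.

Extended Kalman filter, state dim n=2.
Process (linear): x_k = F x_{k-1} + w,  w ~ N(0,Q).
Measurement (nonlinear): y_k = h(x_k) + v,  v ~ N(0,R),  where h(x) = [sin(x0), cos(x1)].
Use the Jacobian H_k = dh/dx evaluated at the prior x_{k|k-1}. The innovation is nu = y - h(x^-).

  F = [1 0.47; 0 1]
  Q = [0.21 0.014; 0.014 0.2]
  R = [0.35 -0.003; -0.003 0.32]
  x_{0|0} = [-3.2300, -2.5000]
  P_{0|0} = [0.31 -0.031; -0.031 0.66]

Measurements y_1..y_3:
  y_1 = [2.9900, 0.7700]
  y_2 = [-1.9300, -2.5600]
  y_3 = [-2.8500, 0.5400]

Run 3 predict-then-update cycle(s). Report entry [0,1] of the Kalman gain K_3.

step 1: x^-=[-4.4050, -2.5000]  P^-=[0.6367 0.2932; 0.2932 0.8600]  H_jac=[-0.3026 0.0000; 0.0000 0.5985]  S=[0.4083 -0.0561; -0.0561 0.6280]  K=[-0.4388 0.2402; -0.1060 0.8101]  nu=[2.0369, 1.5711]  x^+=[-4.9214, -1.4432]  P^+=[0.5100 0.1306; 0.1306 0.4337]
step 2: x^-=[-5.5997, -1.4432]  P^-=[0.9386 0.3485; 0.3485 0.6337]  H_jac=[0.7754 0.0000; 0.0000 0.9919]  S=[0.9143 0.2650; 0.2650 0.9434]  K=[0.7509 0.1554; 0.1115 0.6349]  nu=[-2.5615, -2.6873]  x^+=[-7.9409, -3.4349]  P^+=[0.3384 0.0479; 0.0479 0.2045]
step 3: x^-=[-9.5553, -3.4349]  P^-=[0.6385 0.1580; 0.1580 0.4045]  H_jac=[-0.9915 0.0000; 0.0000 -0.2892]  S=[0.9777 0.0423; 0.0423 0.3538]  K=[-0.6453 -0.0520; -0.1467 -0.3130]  nu=[-2.9802, 1.4973]  x^+=[-7.7101, -3.4666]  P^+=[0.2276 0.0508; 0.0508 0.3449]

K[0,1] = -0.0520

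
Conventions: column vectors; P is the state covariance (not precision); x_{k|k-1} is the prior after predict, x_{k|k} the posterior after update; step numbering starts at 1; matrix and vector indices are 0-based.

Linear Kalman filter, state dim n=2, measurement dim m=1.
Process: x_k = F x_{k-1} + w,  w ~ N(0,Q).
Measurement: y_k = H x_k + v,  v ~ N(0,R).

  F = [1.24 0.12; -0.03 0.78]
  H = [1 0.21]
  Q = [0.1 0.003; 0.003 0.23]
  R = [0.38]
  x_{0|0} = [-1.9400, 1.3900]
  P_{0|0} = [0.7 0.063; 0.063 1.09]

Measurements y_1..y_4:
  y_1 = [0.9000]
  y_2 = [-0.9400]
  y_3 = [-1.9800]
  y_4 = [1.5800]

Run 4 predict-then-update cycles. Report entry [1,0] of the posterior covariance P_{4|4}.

P_post[1,0] = -0.0825

step 1: x^-=[-2.2388, 1.1424]  P^-=[1.2108 0.1397; 0.1397 0.8908]  S=[1.6887]  K=[0.7343; 0.1935]  nu=[2.8989]  x^+=[-0.1100, 1.7033]  P^+=[0.3001 -0.1003; -0.1003 0.8276]
step 2: x^-=[0.0680, 1.3319]  P^-=[0.5435 -0.0273; -0.0273 0.7385]  S=[0.9446]  K=[0.5693; 0.1353]  nu=[-1.2877]  x^+=[-0.6651, 1.1577]  P^+=[0.2374 -0.1001; -0.1001 0.7212]
step 3: x^-=[-0.6858, 0.9230]  P^-=[0.4456 -0.0347; -0.0347 0.6737]  S=[0.8407]  K=[0.5213; 0.1270]  nu=[-1.4880]  x^+=[-1.4616, 0.7341]  P^+=[0.2171 -0.0904; -0.0904 0.6601]
step 4: x^-=[-1.7242, 0.6164]  P^-=[0.4164 -0.0304; -0.0304 0.6360]  S=[0.8117]  K=[0.5051; 0.1271]  nu=[3.1748]  x^+=[-0.1205, 1.0200]  P^+=[0.2093 -0.0825; -0.0825 0.6229]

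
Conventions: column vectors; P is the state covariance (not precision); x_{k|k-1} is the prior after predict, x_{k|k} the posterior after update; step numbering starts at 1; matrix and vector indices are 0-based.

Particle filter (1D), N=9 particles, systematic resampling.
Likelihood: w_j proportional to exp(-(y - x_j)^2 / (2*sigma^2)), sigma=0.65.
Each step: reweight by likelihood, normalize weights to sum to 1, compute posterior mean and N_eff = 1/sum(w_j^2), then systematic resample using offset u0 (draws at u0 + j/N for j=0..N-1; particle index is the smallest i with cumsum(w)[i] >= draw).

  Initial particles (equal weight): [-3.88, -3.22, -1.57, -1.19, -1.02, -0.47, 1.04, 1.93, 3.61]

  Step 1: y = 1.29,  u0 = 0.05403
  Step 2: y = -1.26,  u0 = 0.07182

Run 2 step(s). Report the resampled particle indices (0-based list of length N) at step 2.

step 1: w=[0.0000, 0.0000, 0.0000, 0.0004, 0.0011, 0.0162, 0.5899, 0.3912, 0.0011]  mean=1.3629  Neff=1.9951  idx=[6, 6, 6, 6, 6, 7, 7, 7, 7]
step 2: w=[0.1995, 0.1995, 0.1995, 0.1995, 0.1995, 0.0006, 0.0006, 0.0006, 0.0006]  mean=1.0422  Neff=5.0246  idx=[0, 0, 1, 2, 2, 3, 3, 4, 4]

resampled_idx = [0, 0, 1, 2, 2, 3, 3, 4, 4]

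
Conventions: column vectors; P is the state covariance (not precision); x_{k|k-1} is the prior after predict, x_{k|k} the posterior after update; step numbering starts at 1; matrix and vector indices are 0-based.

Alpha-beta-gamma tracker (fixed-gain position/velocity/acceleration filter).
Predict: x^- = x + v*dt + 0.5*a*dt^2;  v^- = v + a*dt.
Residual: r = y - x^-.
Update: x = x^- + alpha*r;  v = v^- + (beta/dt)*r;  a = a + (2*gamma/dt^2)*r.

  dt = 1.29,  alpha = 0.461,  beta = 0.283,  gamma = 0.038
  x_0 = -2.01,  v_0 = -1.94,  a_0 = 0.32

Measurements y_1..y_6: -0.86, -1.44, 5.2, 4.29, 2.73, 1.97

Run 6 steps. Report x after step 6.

step 1: x_pred=-4.2463  r=3.3863  x^+=-2.6852  v^+=-0.7843  a^+=0.4747
step 2: x_pred=-3.3021  r=1.8621  x^+=-2.4436  v^+=0.2365  a^+=0.5597
step 3: x_pred=-1.6729  r=6.8729  x^+=1.4955  v^+=2.4663  a^+=0.8736
step 4: x_pred=5.4039  r=-1.1139  x^+=4.8904  v^+=3.3488  a^+=0.8227
step 5: x_pred=9.8949  r=-7.1649  x^+=6.5919  v^+=2.8383  a^+=0.4955
step 6: x_pred=10.6656  r=-8.6956  x^+=6.6569  v^+=1.5698  a^+=0.0984

x_post = 6.6569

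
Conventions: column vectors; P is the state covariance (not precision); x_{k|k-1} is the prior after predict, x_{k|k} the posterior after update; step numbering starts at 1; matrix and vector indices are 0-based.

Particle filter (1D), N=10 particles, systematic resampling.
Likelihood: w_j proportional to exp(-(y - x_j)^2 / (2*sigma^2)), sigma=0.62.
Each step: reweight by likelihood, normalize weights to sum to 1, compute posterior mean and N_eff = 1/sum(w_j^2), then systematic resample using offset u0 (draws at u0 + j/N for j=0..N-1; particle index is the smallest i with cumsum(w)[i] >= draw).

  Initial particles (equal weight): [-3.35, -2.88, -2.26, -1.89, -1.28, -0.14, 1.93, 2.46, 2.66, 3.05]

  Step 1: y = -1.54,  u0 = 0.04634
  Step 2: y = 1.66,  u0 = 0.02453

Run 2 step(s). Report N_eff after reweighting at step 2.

N_eff = 4.0357

step 1: w=[0.0057, 0.0392, 0.2065, 0.3456, 0.3712, 0.0317, 0.0000, 0.0000, 0.0000, 0.0000]  mean=-1.7317  Neff=3.3057  idx=[2, 2, 2, 3, 3, 3, 4, 4, 4, 4]
step 2: w=[0.0000, 0.0000, 0.0000, 0.0014, 0.0014, 0.0014, 0.2489, 0.2489, 0.2489, 0.2489]  mean=-1.2828  Neff=4.0357  idx=[6, 6, 6, 7, 7, 8, 8, 8, 9, 9]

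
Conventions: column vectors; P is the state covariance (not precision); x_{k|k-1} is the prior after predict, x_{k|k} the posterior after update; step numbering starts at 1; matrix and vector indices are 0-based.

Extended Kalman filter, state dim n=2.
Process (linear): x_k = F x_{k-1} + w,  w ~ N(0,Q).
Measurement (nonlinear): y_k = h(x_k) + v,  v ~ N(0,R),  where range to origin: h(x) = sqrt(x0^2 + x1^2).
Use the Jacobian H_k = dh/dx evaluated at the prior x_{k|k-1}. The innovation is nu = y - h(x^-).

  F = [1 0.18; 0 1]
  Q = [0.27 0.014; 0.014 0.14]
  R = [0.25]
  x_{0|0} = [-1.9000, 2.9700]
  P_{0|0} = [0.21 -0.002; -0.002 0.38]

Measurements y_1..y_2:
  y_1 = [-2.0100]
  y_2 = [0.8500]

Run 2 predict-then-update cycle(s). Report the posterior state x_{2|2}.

x_post = [-0.6486, -0.4350]

step 1: x^-=[-1.3654, 2.9700]  P^-=[0.4916 0.0804; 0.0804 0.5200]  H_jac=[-0.4177 0.9086]  S=[0.7040]  K=[-0.1879; 0.6234]  nu=[-5.2788]  x^+=[-0.3735, -0.3208]  P^+=[0.4667 0.1629; 0.1629 0.2464]
step 2: x^-=[-0.4312, -0.3208]  P^-=[0.8034 0.2212; 0.2212 0.3864]  H_jac=[-0.8023 -0.5969]  S=[1.1167]  K=[-0.6954; -0.3655]  nu=[0.3126]  x^+=[-0.6486, -0.4350]  P^+=[0.2633 -0.0626; -0.0626 0.2372]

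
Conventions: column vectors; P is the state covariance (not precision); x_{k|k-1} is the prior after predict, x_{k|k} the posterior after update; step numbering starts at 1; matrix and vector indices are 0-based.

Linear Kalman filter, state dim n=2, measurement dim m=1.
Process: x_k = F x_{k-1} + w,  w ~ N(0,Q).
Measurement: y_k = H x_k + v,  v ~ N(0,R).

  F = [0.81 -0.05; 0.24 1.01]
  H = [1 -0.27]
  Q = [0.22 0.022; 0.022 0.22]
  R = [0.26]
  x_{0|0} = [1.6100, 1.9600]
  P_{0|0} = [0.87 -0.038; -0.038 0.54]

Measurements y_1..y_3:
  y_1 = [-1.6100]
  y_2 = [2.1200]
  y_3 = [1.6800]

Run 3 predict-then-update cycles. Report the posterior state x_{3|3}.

x_post = [1.5449, 1.6915]

step 1: x^-=[1.2061, 2.3660]  P^-=[0.7952 0.1332; 0.1332 0.8025]  S=[1.0418]  K=[0.7288; -0.0801]  nu=[-2.1773]  x^+=[-0.3807, 2.5404]  P^+=[0.2419 0.1941; 0.1941 0.7959]
step 2: x^-=[-0.4354, 2.4745]  P^-=[0.3650 0.1853; 0.1853 1.1399]  S=[0.6080]  K=[0.5180; -0.2015]  nu=[3.2235]  x^+=[1.2343, 1.8250]  P^+=[0.2018 0.2487; 0.2487 1.1152]
step 3: x^-=[0.9086, 2.1395]  P^-=[0.3351 0.2054; 0.2054 1.4898]  S=[0.5927]  K=[0.4717; -0.3321]  nu=[1.3491]  x^+=[1.5449, 1.6915]  P^+=[0.2032 0.2983; 0.2983 1.4244]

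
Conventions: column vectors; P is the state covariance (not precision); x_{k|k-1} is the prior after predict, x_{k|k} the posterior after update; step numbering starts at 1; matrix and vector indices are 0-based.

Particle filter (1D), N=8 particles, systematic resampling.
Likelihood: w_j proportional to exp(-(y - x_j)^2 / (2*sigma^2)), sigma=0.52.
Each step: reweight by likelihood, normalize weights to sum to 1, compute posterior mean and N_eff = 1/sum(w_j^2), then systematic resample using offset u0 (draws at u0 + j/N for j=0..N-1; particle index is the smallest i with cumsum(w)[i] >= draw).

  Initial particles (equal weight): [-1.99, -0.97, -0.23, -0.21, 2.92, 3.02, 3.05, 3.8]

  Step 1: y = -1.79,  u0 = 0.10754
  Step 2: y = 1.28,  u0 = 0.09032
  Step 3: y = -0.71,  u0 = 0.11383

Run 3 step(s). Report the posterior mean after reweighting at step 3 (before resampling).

step 1: w=[0.7501, 0.2329, 0.0090, 0.0080, 0.0000, 0.0000, 0.0000, 0.0000]  mean=-1.7224  Neff=1.6206  idx=[0, 0, 0, 0, 0, 0, 1, 1]
step 2: w=[0.0000, 0.0000, 0.0000, 0.0000, 0.0000, 0.0000, 0.5000, 0.5000]  mean=-0.9701  Neff=2.0004  idx=[6, 6, 6, 6, 7, 7, 7, 7]
step 3: w=[0.1250, 0.1250, 0.1250, 0.1250, 0.1250, 0.1250, 0.1250, 0.1250]  mean=-0.9700  Neff=8.0000  idx=[0, 1, 2, 3, 4, 5, 6, 7]

post_mean = -0.9700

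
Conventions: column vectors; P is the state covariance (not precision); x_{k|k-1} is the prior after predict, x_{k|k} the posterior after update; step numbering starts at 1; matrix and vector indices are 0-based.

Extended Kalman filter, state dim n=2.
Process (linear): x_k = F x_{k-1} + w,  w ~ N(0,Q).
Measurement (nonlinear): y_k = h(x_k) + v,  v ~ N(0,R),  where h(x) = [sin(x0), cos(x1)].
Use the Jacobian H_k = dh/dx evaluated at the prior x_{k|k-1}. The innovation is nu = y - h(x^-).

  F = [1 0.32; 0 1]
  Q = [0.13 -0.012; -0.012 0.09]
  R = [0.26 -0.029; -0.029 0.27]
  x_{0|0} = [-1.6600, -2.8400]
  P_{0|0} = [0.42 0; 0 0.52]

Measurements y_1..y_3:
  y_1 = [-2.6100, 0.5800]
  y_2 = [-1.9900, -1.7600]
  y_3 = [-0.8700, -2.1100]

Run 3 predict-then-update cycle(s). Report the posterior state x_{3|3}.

step 1: x^-=[-2.5688, -2.8400]  P^-=[0.6032 0.1544; 0.1544 0.6100]  H_jac=[-0.8404 0.0000; 0.0000 0.2970]  S=[0.6860 -0.0675; -0.0675 0.3238]  K=[-0.7402 -0.0128; -0.1369 0.5310]  nu=[-2.0680, 1.5349]  x^+=[-1.0576, -1.7420]  P^+=[0.2286 0.0607; 0.0607 0.4960]
step 2: x^-=[-1.6150, -1.7420]  P^-=[0.4482 0.2074; 0.2074 0.5860]  H_jac=[-0.0442 0.0000; 0.0000 0.9854]  S=[0.2609 -0.0380; -0.0380 0.8390]  K=[-0.0407 0.2417; 0.0656 0.6912]  nu=[-0.9910, -1.5897]  x^+=[-1.9589, -2.9058]  P^+=[0.3980 0.0674; 0.0674 0.1875]
step 3: x^-=[-2.8888, -2.9058]  P^-=[0.5903 0.1154; 0.1154 0.2775]  H_jac=[-0.9682 0.0000; 0.0000 0.2336]  S=[0.8134 -0.0551; -0.0551 0.2851]  K=[-0.7055 -0.0418; -0.1236 0.2034]  nu=[-0.6199, -1.1377]  x^+=[-2.4039, -3.0606]  P^+=[0.1882 0.0393; 0.0393 0.2505]

x_post = [-2.4039, -3.0606]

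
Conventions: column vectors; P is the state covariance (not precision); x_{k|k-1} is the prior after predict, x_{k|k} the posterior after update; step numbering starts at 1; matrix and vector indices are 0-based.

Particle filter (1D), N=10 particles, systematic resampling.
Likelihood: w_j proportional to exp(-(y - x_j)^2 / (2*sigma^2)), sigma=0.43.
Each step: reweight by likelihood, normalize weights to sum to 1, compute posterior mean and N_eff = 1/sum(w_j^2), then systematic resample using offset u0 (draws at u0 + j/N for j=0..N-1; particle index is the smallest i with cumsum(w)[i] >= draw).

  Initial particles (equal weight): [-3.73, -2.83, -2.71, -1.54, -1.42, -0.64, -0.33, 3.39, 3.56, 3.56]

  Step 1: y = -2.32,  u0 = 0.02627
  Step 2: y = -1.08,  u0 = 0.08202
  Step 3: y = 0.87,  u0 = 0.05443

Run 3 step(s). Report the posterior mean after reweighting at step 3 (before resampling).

step 1: w=[0.0032, 0.3372, 0.4516, 0.1315, 0.0762, 0.0003, 0.0000, 0.0000, 0.0000, 0.0000]  mean=-2.5008  Neff=2.9347  idx=[1, 1, 1, 1, 2, 2, 2, 2, 3, 4]
step 2: w=[0.0002, 0.0002, 0.0002, 0.0002, 0.0006, 0.0006, 0.0006, 0.0006, 0.4341, 0.5628]  mean=-1.4762  Neff=1.9795  idx=[8, 8, 8, 8, 9, 9, 9, 9, 9, 9]
step 3: w=[0.0317, 0.0317, 0.0317, 0.0317, 0.1456, 0.1456, 0.1456, 0.1456, 0.1456, 0.1456]  mean=-1.4352  Neff=7.6263  idx=[1, 4, 4, 5, 6, 6, 7, 8, 8, 9]

post_mean = -1.4352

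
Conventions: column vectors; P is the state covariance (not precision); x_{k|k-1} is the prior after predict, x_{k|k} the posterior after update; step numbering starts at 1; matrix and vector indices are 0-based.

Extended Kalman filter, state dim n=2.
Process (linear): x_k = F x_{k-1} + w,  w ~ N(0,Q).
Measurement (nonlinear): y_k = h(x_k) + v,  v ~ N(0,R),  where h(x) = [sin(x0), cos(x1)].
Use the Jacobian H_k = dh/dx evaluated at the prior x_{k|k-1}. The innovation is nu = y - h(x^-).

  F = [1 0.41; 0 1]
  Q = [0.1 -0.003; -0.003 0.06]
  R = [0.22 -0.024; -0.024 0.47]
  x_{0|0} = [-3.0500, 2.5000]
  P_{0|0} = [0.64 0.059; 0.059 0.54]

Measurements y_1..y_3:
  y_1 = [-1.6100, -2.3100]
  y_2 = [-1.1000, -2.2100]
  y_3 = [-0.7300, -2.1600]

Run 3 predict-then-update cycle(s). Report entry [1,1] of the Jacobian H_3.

step 1: x^-=[-2.0250, 2.5000]  P^-=[0.8792 0.2774; 0.2774 0.6000]  H_jac=[-0.4387 0.0000; 0.0000 -0.5985]  S=[0.3892 0.0488; 0.0488 0.6849]  K=[-0.9692 -0.1733; -0.2491 -0.5065]  nu=[-0.7114, -1.5089]  x^+=[-1.0740, 3.4415]  P^+=[0.4765 0.0972; 0.0972 0.3878]
step 2: x^-=[0.3370, 3.4415]  P^-=[0.7214 0.2532; 0.2532 0.4478]  H_jac=[0.9438 0.0000; 0.0000 0.2954]  S=[0.8626 0.0466; 0.0466 0.5091]  K=[0.7853 0.0751; 0.2643 0.2357]  nu=[-1.4306, -1.2546]  x^+=[-0.8807, 2.7677]  P^+=[0.1811 0.0556; 0.0556 0.3535]
step 3: x^-=[0.2541, 2.7677]  P^-=[0.3862 0.1975; 0.1975 0.4135]  H_jac=[0.9679 0.0000; 0.0000 -0.3653]  S=[0.5818 -0.0938; -0.0938 0.5252]  K=[0.6387 -0.0233; 0.2906 -0.2356]  nu=[-0.9814, -1.2291]  x^+=[-0.3441, 2.7721]  P^+=[0.1458 0.0719; 0.0719 0.3223]

H_jac[1,1] = -0.3653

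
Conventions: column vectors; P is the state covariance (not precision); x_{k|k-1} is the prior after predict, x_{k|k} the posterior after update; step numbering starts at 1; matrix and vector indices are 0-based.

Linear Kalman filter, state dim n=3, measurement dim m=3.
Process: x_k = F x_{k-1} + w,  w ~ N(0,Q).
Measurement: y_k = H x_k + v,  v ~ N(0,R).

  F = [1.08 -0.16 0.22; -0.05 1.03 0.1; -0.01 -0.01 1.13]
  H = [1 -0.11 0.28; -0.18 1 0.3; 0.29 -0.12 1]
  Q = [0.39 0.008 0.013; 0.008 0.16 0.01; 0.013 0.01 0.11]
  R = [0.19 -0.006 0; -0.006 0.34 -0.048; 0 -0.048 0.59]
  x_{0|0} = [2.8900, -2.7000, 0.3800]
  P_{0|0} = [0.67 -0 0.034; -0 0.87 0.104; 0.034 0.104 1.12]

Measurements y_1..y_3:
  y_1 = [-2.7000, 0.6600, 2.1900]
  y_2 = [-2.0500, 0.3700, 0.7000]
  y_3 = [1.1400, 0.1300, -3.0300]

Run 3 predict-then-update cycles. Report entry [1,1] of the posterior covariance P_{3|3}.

step 1: x^-=[3.6368, -2.8875, 0.4275]  P^-=[1.2568 -0.1217 0.3080; -0.1217 1.1169 0.2469; 0.3080 0.2469 1.5372]  S=[1.7649 -0.2122 1.1256; -0.2122 1.7947 0.3850; 1.1256 0.3850 2.3768]  K=[0.8297 -0.0228 -0.1002; 0.0536 0.7051 -0.1069; 0.0391 0.2363 0.6150]  nu=[-6.7741, 4.0739, 0.3613]  x^+=[-2.1130, -0.4167, 1.3474]  P^+=[0.1943 0.0593 -0.1073; 0.0593 0.2794 -0.0806; -0.1073 -0.0806 0.3730]
step 2: x^-=[-1.9189, -0.1888, 1.5479]  P^-=[0.5761 -0.0013 -0.0124; -0.0013 0.4390 -0.0388; -0.0124 -0.0388 0.5905]  S=[0.8134 -0.1224 0.3306; -0.1224 0.8294 0.0098; 0.3306 0.0098 1.2375]  K=[0.7289 -0.0227 -0.0694; 0.0405 0.5226 -0.0892; 0.0279 0.1681 0.4693]  nu=[-0.5853, -0.2510, -0.3141]  x^+=[-2.3180, -0.3157, 1.3420]  P^+=[0.1669 0.0461 -0.0827; 0.0461 0.2098 -0.0659; -0.0827 -0.0659 0.2849]
step 3: x^-=[-2.1577, -0.0750, 1.5428]  P^-=[0.5532 0.0004 -0.0068; 0.0004 0.3683 -0.0322; -0.0068 -0.0322 0.4772]  S=[0.7831 -0.1152 0.2961; -0.1152 0.7505 -0.0082; 0.2961 -0.0082 1.1228]  K=[0.7204 -0.0248 -0.0534; 0.0363 0.4826 -0.0740; 0.0312 0.1588 0.4196]  nu=[2.8575, -0.6462, -3.9561]  x^+=[0.1281, 0.0094, -0.1309]  P^+=[0.1618 0.0406 -0.0723; 0.0406 0.1914 -0.0556; -0.0723 -0.0556 0.2543]

P_post[1,1] = 0.1914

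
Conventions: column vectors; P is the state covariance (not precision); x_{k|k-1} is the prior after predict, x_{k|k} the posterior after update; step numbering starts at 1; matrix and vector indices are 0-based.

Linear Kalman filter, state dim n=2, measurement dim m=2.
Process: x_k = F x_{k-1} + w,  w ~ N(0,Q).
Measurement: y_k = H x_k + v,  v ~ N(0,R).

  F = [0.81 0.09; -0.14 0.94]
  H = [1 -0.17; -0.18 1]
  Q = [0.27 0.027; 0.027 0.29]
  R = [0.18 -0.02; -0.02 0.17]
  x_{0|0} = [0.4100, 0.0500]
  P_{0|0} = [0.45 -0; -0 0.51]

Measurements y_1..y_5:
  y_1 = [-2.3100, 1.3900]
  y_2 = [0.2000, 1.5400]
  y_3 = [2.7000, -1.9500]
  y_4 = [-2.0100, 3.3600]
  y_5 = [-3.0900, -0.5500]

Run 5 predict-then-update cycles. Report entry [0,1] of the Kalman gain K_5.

step 1: x^-=[0.3366, -0.0104]  P^-=[0.5694 0.0191; 0.0191 0.7495]  S=[0.7645 -0.2302; -0.2302 0.9310]  K=[0.7709 0.1011; 0.1076 0.8279]  nu=[-2.6484, 1.4610]  x^+=[-1.5574, 0.9141]  P^+=[0.1414 0.0272; 0.0272 0.1435]
step 2: x^-=[-1.1792, 1.0773]  P^-=[0.3679 0.0435; 0.0435 0.4124]  S=[0.5450 -0.1115; -0.1115 0.5787]  K=[0.6802 0.0918; 0.0981 0.7180]  nu=[1.5624, 0.2504]  x^+=[-0.0935, 1.4103]  P^+=[0.1248 0.0245; 0.0245 0.1245]
step 3: x^-=[0.0512, 1.3388]  P^-=[0.3564 0.0417; 0.0417 0.3960]  S=[0.5337 -0.1085; -0.1085 0.5626]  K=[0.6728 0.0899; 0.0962 0.7092]  nu=[2.8764, -3.2796]  x^+=[1.6919, -0.7104]  P^+=[0.1234 0.0240; 0.0240 0.1230]
step 4: x^-=[1.3065, -0.9046]  P^-=[0.3555 0.0414; 0.0414 0.3947]  S=[0.5328 -0.1084; -0.1084 0.5614]  K=[0.6722 0.0896; 0.0959 0.7084]  nu=[-3.4703, 4.4998]  x^+=[-0.6230, 1.9504]  P^+=[0.1233 0.0240; 0.0240 0.1228]
step 5: x^-=[-0.3291, 1.9206]  P^-=[0.3554 0.0414; 0.0414 0.3946]  S=[0.5327 -0.1084; -0.1084 0.5613]  K=[0.6721 0.0896; 0.0959 0.7084]  nu=[-2.4344, -2.5298]  x^+=[-2.1919, -0.1050]  P^+=[0.1233 0.0240; 0.0240 0.1228]

K[0,1] = 0.0896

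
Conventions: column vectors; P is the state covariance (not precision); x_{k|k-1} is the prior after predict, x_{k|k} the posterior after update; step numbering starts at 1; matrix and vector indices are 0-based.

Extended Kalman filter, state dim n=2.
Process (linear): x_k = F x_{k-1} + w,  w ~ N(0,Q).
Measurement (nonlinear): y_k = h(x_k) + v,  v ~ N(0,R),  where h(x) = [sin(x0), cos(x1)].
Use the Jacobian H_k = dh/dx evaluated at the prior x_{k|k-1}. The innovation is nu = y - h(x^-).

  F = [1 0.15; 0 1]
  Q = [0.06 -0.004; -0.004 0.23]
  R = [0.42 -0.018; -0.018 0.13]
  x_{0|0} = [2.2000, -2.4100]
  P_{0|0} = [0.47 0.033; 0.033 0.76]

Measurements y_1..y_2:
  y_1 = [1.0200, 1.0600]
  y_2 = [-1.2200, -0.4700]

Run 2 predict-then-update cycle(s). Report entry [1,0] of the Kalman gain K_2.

step 1: x^-=[1.8385, -2.4100]  P^-=[0.5570 0.1430; 0.1430 0.9900]  H_jac=[-0.2645 0.0000; 0.0000 0.6681]  S=[0.4590 -0.0433; -0.0433 0.5718]  K=[-0.3075 0.1438; 0.0268 1.1586]  nu=[0.0556, 1.8041]  x^+=[2.0808, -0.3182]  P^+=[0.4980 0.0363; 0.0363 0.2247]
step 2: x^-=[2.0331, -0.3182]  P^-=[0.5739 0.0660; 0.0660 0.4547]  H_jac=[-0.4460 0.0000; 0.0000 0.3129]  S=[0.5342 -0.0272; -0.0272 0.1745]  K=[-0.4769 0.0439; -0.0137 0.8132]  nu=[-2.1150, -1.4198]  x^+=[2.9795, -1.4439]  P^+=[0.4509 0.0457; 0.0457 0.3386]

K[1,0] = -0.0137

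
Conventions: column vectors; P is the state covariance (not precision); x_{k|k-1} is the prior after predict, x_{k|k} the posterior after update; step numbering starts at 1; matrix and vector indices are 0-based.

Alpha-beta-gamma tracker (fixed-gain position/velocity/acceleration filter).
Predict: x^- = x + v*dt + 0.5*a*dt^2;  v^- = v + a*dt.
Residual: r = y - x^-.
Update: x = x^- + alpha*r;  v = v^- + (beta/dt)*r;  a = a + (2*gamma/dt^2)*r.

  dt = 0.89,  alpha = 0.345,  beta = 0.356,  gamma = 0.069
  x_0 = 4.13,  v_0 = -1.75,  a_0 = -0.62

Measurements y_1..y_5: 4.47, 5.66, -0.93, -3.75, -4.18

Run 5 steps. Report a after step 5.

a_post = -0.9890

step 1: x_pred=2.3269  r=2.1431  x^+=3.0663  v^+=-1.4446  a^+=-0.2466
step 2: x_pred=1.6829  r=3.9771  x^+=3.0550  v^+=-0.0733  a^+=0.4462
step 3: x_pred=3.1666  r=-4.0966  x^+=1.7532  v^+=-1.3147  a^+=-0.2675
step 4: x_pred=0.4772  r=-4.2272  x^+=-0.9812  v^+=-3.2436  a^+=-1.0039
step 5: x_pred=-4.2656  r=0.0856  x^+=-4.2361  v^+=-4.1029  a^+=-0.9890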